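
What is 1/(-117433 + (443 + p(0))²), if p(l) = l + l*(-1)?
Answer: 1/78816 ≈ 1.2688e-5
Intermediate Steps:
p(l) = 0 (p(l) = l - l = 0)
1/(-117433 + (443 + p(0))²) = 1/(-117433 + (443 + 0)²) = 1/(-117433 + 443²) = 1/(-117433 + 196249) = 1/78816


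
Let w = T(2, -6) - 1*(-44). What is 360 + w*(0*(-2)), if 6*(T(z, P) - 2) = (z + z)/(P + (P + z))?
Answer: 360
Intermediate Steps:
T(z, P) = 2 + z/(3*(z + 2*P)) (T(z, P) = 2 + ((z + z)/(P + (P + z)))/6 = 2 + ((2*z)/(z + 2*P))/6 = 2 + (2*z/(z + 2*P))/6 = 2 + z/(3*(z + 2*P)))
w = 689/15 (w = (7*2 + 12*(-6))/(3*(2 + 2*(-6))) - 1*(-44) = (14 - 72)/(3*(2 - 12)) + 44 = (⅓)*(-58)/(-10) + 44 = (⅓)*(-⅒)*(-58) + 44 = 29/15 + 44 = 689/15 ≈ 45.933)
360 + w*(0*(-2)) = 360 + 689*(0*(-2))/15 = 360 + (689/15)*0 = 360 + 0 = 360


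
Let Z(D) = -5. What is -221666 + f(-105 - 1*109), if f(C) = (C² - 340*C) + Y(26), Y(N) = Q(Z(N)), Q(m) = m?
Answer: -103115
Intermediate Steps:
Y(N) = -5
f(C) = -5 + C² - 340*C (f(C) = (C² - 340*C) - 5 = -5 + C² - 340*C)
-221666 + f(-105 - 1*109) = -221666 + (-5 + (-105 - 1*109)² - 340*(-105 - 1*109)) = -221666 + (-5 + (-105 - 109)² - 340*(-105 - 109)) = -221666 + (-5 + (-214)² - 340*(-214)) = -221666 + (-5 + 45796 + 72760) = -221666 + 118551 = -103115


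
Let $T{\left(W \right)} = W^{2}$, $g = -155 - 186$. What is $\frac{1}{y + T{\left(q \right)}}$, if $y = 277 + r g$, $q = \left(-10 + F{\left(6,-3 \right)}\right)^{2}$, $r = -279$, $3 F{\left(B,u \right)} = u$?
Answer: $\frac{1}{110057} \approx 9.0862 \cdot 10^{-6}$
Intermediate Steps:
$F{\left(B,u \right)} = \frac{u}{3}$
$g = -341$ ($g = -155 - 186 = -341$)
$q = 121$ ($q = \left(-10 + \frac{1}{3} \left(-3\right)\right)^{2} = \left(-10 - 1\right)^{2} = \left(-11\right)^{2} = 121$)
$y = 95416$ ($y = 277 - -95139 = 277 + 95139 = 95416$)
$\frac{1}{y + T{\left(q \right)}} = \frac{1}{95416 + 121^{2}} = \frac{1}{95416 + 14641} = \frac{1}{110057}$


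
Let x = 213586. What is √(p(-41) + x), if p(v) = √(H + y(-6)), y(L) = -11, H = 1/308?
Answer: √(5065405576 + 154*I*√260799)/154 ≈ 462.15 + 0.0035877*I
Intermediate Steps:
H = 1/308 ≈ 0.0032468
p(v) = I*√260799/154 (p(v) = √(1/308 - 11) = √(-3387/308) = I*√260799/154)
√(p(-41) + x) = √(I*√260799/154 + 213586) = √(213586 + I*√260799/154)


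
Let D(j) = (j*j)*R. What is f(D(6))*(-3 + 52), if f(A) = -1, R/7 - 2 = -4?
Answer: -49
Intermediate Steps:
R = -14 (R = 14 + 7*(-4) = 14 - 28 = -14)
D(j) = -14*j**2 (D(j) = (j*j)*(-14) = j**2*(-14) = -14*j**2)
f(D(6))*(-3 + 52) = -(-3 + 52) = -1*49 = -49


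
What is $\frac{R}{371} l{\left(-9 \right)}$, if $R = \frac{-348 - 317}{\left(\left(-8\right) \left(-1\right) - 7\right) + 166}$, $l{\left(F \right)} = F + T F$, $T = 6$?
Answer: $\frac{5985}{8851} \approx 0.6762$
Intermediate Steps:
$l{\left(F \right)} = 7 F$ ($l{\left(F \right)} = F + 6 F = 7 F$)
$R = - \frac{665}{167}$ ($R = - \frac{665}{\left(8 - 7\right) + 166} = - \frac{665}{1 + 166} = - \frac{665}{167} \approx -3.982$)
$\frac{R}{371} l{\left(-9 \right)} = - \frac{665}{167 \cdot 371} \cdot 7 \left(-9\right) = \left(- \frac{665}{167}\right) \frac{1}{371} \left(-63\right) = \left(- \frac{95}{8851}\right) \left(-63\right) = \frac{5985}{8851}$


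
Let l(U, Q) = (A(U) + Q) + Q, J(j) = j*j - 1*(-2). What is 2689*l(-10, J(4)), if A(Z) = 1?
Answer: 99493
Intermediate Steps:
J(j) = 2 + j² (J(j) = j² + 2 = 2 + j²)
l(U, Q) = 1 + 2*Q (l(U, Q) = (1 + Q) + Q = 1 + 2*Q)
2689*l(-10, J(4)) = 2689*(1 + 2*(2 + 4²)) = 2689*(1 + 2*(2 + 16)) = 2689*(1 + 2*18) = 2689*(1 + 36) = 2689*37 = 99493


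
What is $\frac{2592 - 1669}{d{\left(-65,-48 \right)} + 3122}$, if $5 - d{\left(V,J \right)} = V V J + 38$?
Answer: $\frac{923}{205889} \approx 0.004483$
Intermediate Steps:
$d{\left(V,J \right)} = -33 - J V^{2}$ ($d{\left(V,J \right)} = 5 - \left(V V J + 38\right) = 5 - \left(V^{2} J + 38\right) = 5 - \left(J V^{2} + 38\right) = 5 - \left(38 + J V^{2}\right) = -33 - J V^{2}$)
$\frac{2592 - 1669}{d{\left(-65,-48 \right)} + 3122} = \frac{2592 - 1669}{\left(-33 - - 48 \left(-65\right)^{2}\right) + 3122} = \frac{923}{\left(-33 - \left(-48\right) 4225\right) + 3122} = \frac{923}{\left(-33 + 202800\right) + 3122} = \frac{923}{202767 + 3122} = \frac{923}{205889}$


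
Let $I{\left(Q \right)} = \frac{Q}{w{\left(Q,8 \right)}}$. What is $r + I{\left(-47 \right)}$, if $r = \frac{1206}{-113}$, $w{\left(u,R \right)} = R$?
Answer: $- \frac{14959}{904} \approx -16.548$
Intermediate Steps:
$r = - \frac{1206}{113}$ ($r = 1206 \left(- \frac{1}{113}\right) = - \frac{1206}{113} \approx -10.673$)
$I{\left(Q \right)} = \frac{Q}{8}$
$r + I{\left(-47 \right)} = - \frac{1206}{113} + \frac{1}{8} \left(-47\right) = - \frac{1206}{113} - \frac{47}{8} = - \frac{14959}{904}$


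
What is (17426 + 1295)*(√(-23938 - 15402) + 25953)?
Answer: 485866113 + 37442*I*√9835 ≈ 4.8587e+8 + 3.7132e+6*I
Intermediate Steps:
(17426 + 1295)*(√(-23938 - 15402) + 25953) = 18721*(√(-39340) + 25953) = 18721*(2*I*√9835 + 25953) = 18721*(25953 + 2*I*√9835) = 485866113 + 37442*I*√9835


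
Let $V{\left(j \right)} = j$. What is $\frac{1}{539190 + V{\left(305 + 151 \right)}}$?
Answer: $\frac{1}{539646} \approx 1.8531 \cdot 10^{-6}$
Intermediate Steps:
$\frac{1}{539190 + V{\left(305 + 151 \right)}} = \frac{1}{539190 + \left(305 + 151\right)} = \frac{1}{539190 + 456} = \frac{1}{539646}$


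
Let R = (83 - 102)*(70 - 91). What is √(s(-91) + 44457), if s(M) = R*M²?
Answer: 12*√23254 ≈ 1829.9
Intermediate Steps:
R = 399 (R = -19*(-21) = 399)
s(M) = 399*M²
√(s(-91) + 44457) = √(399*(-91)² + 44457) = √(399*8281 + 44457) = √(3304119 + 44457) = √3348576 = 12*√23254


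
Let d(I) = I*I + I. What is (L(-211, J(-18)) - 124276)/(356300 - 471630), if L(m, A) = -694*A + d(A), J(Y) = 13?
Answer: 66558/57665 ≈ 1.1542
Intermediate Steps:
d(I) = I + I**2 (d(I) = I**2 + I = I + I**2)
L(m, A) = -694*A + A*(1 + A)
(L(-211, J(-18)) - 124276)/(356300 - 471630) = (13*(-693 + 13) - 124276)/(356300 - 471630) = (13*(-680) - 124276)/(-115330) = (-8840 - 124276)*(-1/115330) = -133116*(-1/115330) = 66558/57665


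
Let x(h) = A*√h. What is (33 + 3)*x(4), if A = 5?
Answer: 360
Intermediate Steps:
x(h) = 5*√h
(33 + 3)*x(4) = (33 + 3)*(5*√4) = 36*(5*2) = 36*10 = 360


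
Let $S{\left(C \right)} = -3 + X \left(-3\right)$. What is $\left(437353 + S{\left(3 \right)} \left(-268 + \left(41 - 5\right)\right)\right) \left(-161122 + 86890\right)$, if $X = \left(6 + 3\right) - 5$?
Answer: $-32723915256$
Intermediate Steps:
$X = 4$ ($X = 9 - 5 = 4$)
$S{\left(C \right)} = -15$ ($S{\left(C \right)} = -3 + 4 \left(-3\right) = -3 - 12 = -15$)
$\left(437353 + S{\left(3 \right)} \left(-268 + \left(41 - 5\right)\right)\right) \left(-161122 + 86890\right) = \left(437353 - 15 \left(-268 + \left(41 - 5\right)\right)\right) \left(-161122 + 86890\right) = \left(437353 - 15 \left(-268 + 36\right)\right) \left(-74232\right) = \left(437353 - -3480\right) \left(-74232\right) = \left(437353 + 3480\right) \left(-74232\right) = 440833 \left(-74232\right) = -32723915256$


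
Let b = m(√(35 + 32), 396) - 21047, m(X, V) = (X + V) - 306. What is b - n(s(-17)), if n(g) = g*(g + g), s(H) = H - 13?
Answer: -22757 + √67 ≈ -22749.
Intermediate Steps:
s(H) = -13 + H
m(X, V) = -306 + V + X (m(X, V) = (V + X) - 306 = -306 + V + X)
n(g) = 2*g² (n(g) = g*(2*g) = 2*g²)
b = -20957 + √67 (b = (-306 + 396 + √(35 + 32)) - 21047 = (-306 + 396 + √67) - 21047 = (90 + √67) - 21047 = -20957 + √67 ≈ -20949.)
b - n(s(-17)) = (-20957 + √67) - 2*(-13 - 17)² = (-20957 + √67) - 2*(-30)² = (-20957 + √67) - 2*900 = (-20957 + √67) - 1*1800 = (-20957 + √67) - 1800 = -22757 + √67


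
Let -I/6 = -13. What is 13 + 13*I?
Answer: 1027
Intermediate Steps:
I = 78 (I = -6*(-13) = 78)
13 + 13*I = 13 + 13*78 = 13 + 1014 = 1027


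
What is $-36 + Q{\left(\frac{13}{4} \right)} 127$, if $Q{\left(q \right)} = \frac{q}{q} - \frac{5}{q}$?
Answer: $- \frac{1357}{13} \approx -104.38$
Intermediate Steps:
$Q{\left(q \right)} = 1 - \frac{5}{q}$
$-36 + Q{\left(\frac{13}{4} \right)} 127 = -36 + \frac{-5 + \frac{13}{4}}{13 \cdot \frac{1}{4}} \cdot 127 = -36 + \frac{-5 + 13 \cdot \frac{1}{4}}{13 \cdot \frac{1}{4}} \cdot 127 = -36 + \frac{-5 + \frac{13}{4}}{\frac{13}{4}} \cdot 127 = -36 + \frac{4}{13} \left(- \frac{7}{4}\right) 127 = -36 - \frac{889}{13} = - \frac{1357}{13}$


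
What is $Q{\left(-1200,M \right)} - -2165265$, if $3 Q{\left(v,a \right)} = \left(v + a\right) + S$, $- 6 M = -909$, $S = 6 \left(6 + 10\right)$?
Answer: $\frac{4329895}{2} \approx 2.1649 \cdot 10^{6}$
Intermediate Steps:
$S = 96$ ($S = 6 \cdot 16 = 96$)
$M = \frac{303}{2}$ ($M = \left(- \frac{1}{6}\right) \left(-909\right) = \frac{303}{2} \approx 151.5$)
$Q{\left(v,a \right)} = 32 + \frac{a}{3} + \frac{v}{3}$ ($Q{\left(v,a \right)} = \frac{\left(v + a\right) + 96}{3} = \frac{\left(a + v\right) + 96}{3} = \frac{96 + a + v}{3} = 32 + \frac{a}{3} + \frac{v}{3}$)
$Q{\left(-1200,M \right)} - -2165265 = \left(32 + \frac{1}{3} \cdot \frac{303}{2} + \frac{1}{3} \left(-1200\right)\right) - -2165265 = \left(32 + \frac{101}{2} - 400\right) + 2165265 = - \frac{635}{2} + 2165265 = \frac{4329895}{2}$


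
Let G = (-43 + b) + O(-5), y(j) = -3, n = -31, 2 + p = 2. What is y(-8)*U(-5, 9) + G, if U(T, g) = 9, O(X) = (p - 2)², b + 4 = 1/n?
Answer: -2171/31 ≈ -70.032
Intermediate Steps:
p = 0 (p = -2 + 2 = 0)
b = -125/31 (b = -4 + 1/(-31) = -4 - 1/31 = -125/31 ≈ -4.0323)
O(X) = 4 (O(X) = (0 - 2)² = (-2)² = 4)
G = -1334/31 (G = (-43 - 125/31) + 4 = -1458/31 + 4 = -1334/31 ≈ -43.032)
y(-8)*U(-5, 9) + G = -3*9 - 1334/31 = -27 - 1334/31 = -2171/31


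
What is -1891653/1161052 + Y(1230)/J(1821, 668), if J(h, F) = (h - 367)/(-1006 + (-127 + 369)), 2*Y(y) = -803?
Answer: 176698796665/844084804 ≈ 209.34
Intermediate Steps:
Y(y) = -803/2 (Y(y) = (1/2)*(-803) = -803/2)
J(h, F) = 367/764 - h/764 (J(h, F) = (-367 + h)/(-1006 + 242) = (-367 + h)/(-764) = (-367 + h)*(-1/764) = 367/764 - h/764)
-1891653/1161052 + Y(1230)/J(1821, 668) = -1891653/1161052 - 803/(2*(367/764 - 1/764*1821)) = -1891653*1/1161052 - 803/(2*(367/764 - 1821/764)) = -1891653/1161052 - 803/(2*(-727/382)) = -1891653/1161052 - 803/2*(-382/727) = -1891653/1161052 + 153373/727 = 176698796665/844084804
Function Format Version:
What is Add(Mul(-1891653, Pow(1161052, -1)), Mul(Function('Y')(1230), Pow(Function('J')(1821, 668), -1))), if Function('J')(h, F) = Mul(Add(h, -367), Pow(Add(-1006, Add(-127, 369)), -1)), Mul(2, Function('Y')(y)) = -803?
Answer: Rational(176698796665, 844084804) ≈ 209.34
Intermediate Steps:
Function('Y')(y) = Rational(-803, 2) (Function('Y')(y) = Mul(Rational(1, 2), -803) = Rational(-803, 2))
Function('J')(h, F) = Add(Rational(367, 764), Mul(Rational(-1, 764), h)) (Function('J')(h, F) = Mul(Add(-367, h), Pow(Add(-1006, 242), -1)) = Mul(Add(-367, h), Pow(-764, -1)) = Mul(Add(-367, h), Rational(-1, 764)) = Add(Rational(367, 764), Mul(Rational(-1, 764), h)))
Add(Mul(-1891653, Pow(1161052, -1)), Mul(Function('Y')(1230), Pow(Function('J')(1821, 668), -1))) = Add(Mul(-1891653, Pow(1161052, -1)), Mul(Rational(-803, 2), Pow(Add(Rational(367, 764), Mul(Rational(-1, 764), 1821)), -1))) = Add(Mul(-1891653, Rational(1, 1161052)), Mul(Rational(-803, 2), Pow(Add(Rational(367, 764), Rational(-1821, 764)), -1))) = Add(Rational(-1891653, 1161052), Mul(Rational(-803, 2), Pow(Rational(-727, 382), -1))) = Add(Rational(-1891653, 1161052), Mul(Rational(-803, 2), Rational(-382, 727))) = Add(Rational(-1891653, 1161052), Rational(153373, 727)) = Rational(176698796665, 844084804)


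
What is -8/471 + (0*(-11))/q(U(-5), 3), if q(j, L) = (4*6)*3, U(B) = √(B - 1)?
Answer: -8/471 ≈ -0.016985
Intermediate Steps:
U(B) = √(-1 + B)
q(j, L) = 72 (q(j, L) = 24*3 = 72)
-8/471 + (0*(-11))/q(U(-5), 3) = -8/471 + (0*(-11))/72 = -8*1/471 + 0*(1/72) = -8/471 + 0 = -8/471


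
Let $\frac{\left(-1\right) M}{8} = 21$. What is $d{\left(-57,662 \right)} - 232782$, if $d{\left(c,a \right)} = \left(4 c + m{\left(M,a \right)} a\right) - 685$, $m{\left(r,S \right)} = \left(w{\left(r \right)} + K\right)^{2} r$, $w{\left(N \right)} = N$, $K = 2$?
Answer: $-3064901791$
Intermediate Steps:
$M = -168$ ($M = \left(-8\right) 21 = -168$)
$m{\left(r,S \right)} = r \left(2 + r\right)^{2}$ ($m{\left(r,S \right)} = \left(r + 2\right)^{2} r = \left(2 + r\right)^{2} r = r \left(2 + r\right)^{2}$)
$d{\left(c,a \right)} = -685 - 4629408 a + 4 c$ ($d{\left(c,a \right)} = \left(4 c + - 168 \left(2 - 168\right)^{2} a\right) - 685 = \left(4 c + - 168 \left(-166\right)^{2} a\right) - 685 = \left(4 c + \left(-168\right) 27556 a\right) - 685 = \left(4 c - 4629408 a\right) - 685 = \left(- 4629408 a + 4 c\right) - 685 = -685 - 4629408 a + 4 c$)
$d{\left(-57,662 \right)} - 232782 = \left(-685 - 3064668096 + 4 \left(-57\right)\right) - 232782 = \left(-685 - 3064668096 - 228\right) - 232782 = -3064669009 - 232782 = -3064901791$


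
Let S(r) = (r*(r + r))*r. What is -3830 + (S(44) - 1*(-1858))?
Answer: 168396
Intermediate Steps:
S(r) = 2*r³ (S(r) = (r*(2*r))*r = (2*r²)*r = 2*r³)
-3830 + (S(44) - 1*(-1858)) = -3830 + (2*44³ - 1*(-1858)) = -3830 + (2*85184 + 1858) = -3830 + (170368 + 1858) = -3830 + 172226 = 168396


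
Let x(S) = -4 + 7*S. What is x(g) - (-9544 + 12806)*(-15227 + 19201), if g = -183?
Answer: -12964473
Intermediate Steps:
x(g) - (-9544 + 12806)*(-15227 + 19201) = (-4 + 7*(-183)) - (-9544 + 12806)*(-15227 + 19201) = (-4 - 1281) - 3262*3974 = -1285 - 1*12963188 = -1285 - 12963188 = -12964473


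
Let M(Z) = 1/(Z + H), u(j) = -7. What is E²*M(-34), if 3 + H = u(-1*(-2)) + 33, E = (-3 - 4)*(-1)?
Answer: -49/11 ≈ -4.4545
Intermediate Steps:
E = 7 (E = -7*(-1) = 7)
H = 23 (H = -3 + (-7 + 33) = -3 + 26 = 23)
M(Z) = 1/(23 + Z) (M(Z) = 1/(Z + 23) = 1/(23 + Z))
E²*M(-34) = 7²/(23 - 34) = 49/(-11) = 49*(-1/11) = -49/11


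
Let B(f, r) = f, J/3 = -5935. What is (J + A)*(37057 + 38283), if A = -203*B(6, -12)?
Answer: -1433192820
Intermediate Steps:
J = -17805 (J = 3*(-5935) = -17805)
A = -1218 (A = -203*6 = -1218)
(J + A)*(37057 + 38283) = (-17805 - 1218)*(37057 + 38283) = -19023*75340 = -1433192820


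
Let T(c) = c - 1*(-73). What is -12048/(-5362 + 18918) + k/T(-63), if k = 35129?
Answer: 119022061/33890 ≈ 3512.0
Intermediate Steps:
T(c) = 73 + c (T(c) = c + 73 = 73 + c)
-12048/(-5362 + 18918) + k/T(-63) = -12048/(-5362 + 18918) + 35129/(73 - 63) = -12048/13556 + 35129/10 = -12048*1/13556 + 35129*(⅒) = -3012/3389 + 35129/10 = 119022061/33890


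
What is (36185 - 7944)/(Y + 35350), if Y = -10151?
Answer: 28241/25199 ≈ 1.1207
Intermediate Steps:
(36185 - 7944)/(Y + 35350) = (36185 - 7944)/(-10151 + 35350) = 28241/25199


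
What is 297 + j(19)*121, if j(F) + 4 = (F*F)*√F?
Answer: -187 + 43681*√19 ≈ 1.9021e+5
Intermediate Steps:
j(F) = -4 + F^(5/2) (j(F) = -4 + (F*F)*√F = -4 + F²*√F = -4 + F^(5/2))
297 + j(19)*121 = 297 + (-4 + 19^(5/2))*121 = 297 + (-4 + 361*√19)*121 = 297 + (-484 + 43681*√19) = -187 + 43681*√19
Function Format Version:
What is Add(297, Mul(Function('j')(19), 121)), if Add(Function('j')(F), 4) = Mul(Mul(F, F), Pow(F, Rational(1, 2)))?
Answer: Add(-187, Mul(43681, Pow(19, Rational(1, 2)))) ≈ 1.9021e+5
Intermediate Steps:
Function('j')(F) = Add(-4, Pow(F, Rational(5, 2))) (Function('j')(F) = Add(-4, Mul(Mul(F, F), Pow(F, Rational(1, 2)))) = Add(-4, Mul(Pow(F, 2), Pow(F, Rational(1, 2)))) = Add(-4, Pow(F, Rational(5, 2))))
Add(297, Mul(Function('j')(19), 121)) = Add(297, Mul(Add(-4, Pow(19, Rational(5, 2))), 121)) = Add(297, Mul(Add(-4, Mul(361, Pow(19, Rational(1, 2)))), 121)) = Add(297, Add(-484, Mul(43681, Pow(19, Rational(1, 2))))) = Add(-187, Mul(43681, Pow(19, Rational(1, 2))))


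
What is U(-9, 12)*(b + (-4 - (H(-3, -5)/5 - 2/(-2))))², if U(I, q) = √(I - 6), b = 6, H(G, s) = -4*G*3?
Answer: 961*I*√15/25 ≈ 148.88*I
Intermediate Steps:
H(G, s) = -12*G
U(I, q) = √(-6 + I)
U(-9, 12)*(b + (-4 - (H(-3, -5)/5 - 2/(-2))))² = √(-6 - 9)*(6 + (-4 - (-12*(-3)/5 - 2/(-2))))² = √(-15)*(6 + (-4 - (36*(⅕) - 2*(-½))))² = (I*√15)*(6 + (-4 - (36/5 + 1)))² = (I*√15)*(6 + (-4 - 1*41/5))² = (I*√15)*(6 + (-4 - 41/5))² = (I*√15)*(6 - 61/5)² = (I*√15)*(-31/5)² = (I*√15)*(961/25) = 961*I*√15/25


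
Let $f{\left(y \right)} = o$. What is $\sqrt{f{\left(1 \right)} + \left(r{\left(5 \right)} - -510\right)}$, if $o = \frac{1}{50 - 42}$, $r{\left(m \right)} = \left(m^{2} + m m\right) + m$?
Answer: $\frac{\sqrt{9042}}{4} \approx 23.772$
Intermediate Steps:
$r{\left(m \right)} = m + 2 m^{2}$ ($r{\left(m \right)} = \left(m^{2} + m^{2}\right) + m = 2 m^{2} + m = m + 2 m^{2}$)
$o = \frac{1}{8} \approx 0.125$
$f{\left(y \right)} = \frac{1}{8}$
$\sqrt{f{\left(1 \right)} + \left(r{\left(5 \right)} - -510\right)} = \sqrt{\frac{1}{8} + \left(5 \left(1 + 2 \cdot 5\right) - -510\right)} = \sqrt{\frac{1}{8} + \left(5 \left(1 + 10\right) + 510\right)} = \sqrt{\frac{1}{8} + \left(5 \cdot 11 + 510\right)} = \sqrt{\frac{1}{8} + \left(55 + 510\right)} = \sqrt{\frac{1}{8} + 565} = \sqrt{\frac{4521}{8}} = \frac{\sqrt{9042}}{4}$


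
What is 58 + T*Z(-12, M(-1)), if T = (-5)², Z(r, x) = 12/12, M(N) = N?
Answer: 83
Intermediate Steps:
Z(r, x) = 1 (Z(r, x) = 12*(1/12) = 1)
T = 25
58 + T*Z(-12, M(-1)) = 58 + 25*1 = 58 + 25 = 83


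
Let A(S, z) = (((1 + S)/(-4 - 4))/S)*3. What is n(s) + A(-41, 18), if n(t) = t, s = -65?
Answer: -2680/41 ≈ -65.366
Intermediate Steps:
A(S, z) = 3*(-⅛ - S/8)/S (A(S, z) = (((1 + S)/(-8))/S)*3 = (((1 + S)*(-⅛))/S)*3 = ((-⅛ - S/8)/S)*3 = 3*(-⅛ - S/8)/S)
n(s) + A(-41, 18) = -65 + (3/8)*(-1 - 1*(-41))/(-41) = -65 + (3/8)*(-1/41)*(-1 + 41) = -65 + (3/8)*(-1/41)*40 = -65 - 15/41 = -2680/41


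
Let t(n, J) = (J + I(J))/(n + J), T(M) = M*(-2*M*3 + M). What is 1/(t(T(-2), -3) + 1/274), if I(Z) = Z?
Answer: 6302/1667 ≈ 3.7804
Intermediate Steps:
T(M) = -5*M² (T(M) = M*(-6*M + M) = M*(-5*M) = -5*M²)
t(n, J) = 2*J/(J + n) (t(n, J) = (J + J)/(n + J) = (2*J)/(J + n) = 2*J/(J + n))
1/(t(T(-2), -3) + 1/274) = 1/(2*(-3)/(-3 - 5*(-2)²) + 1/274) = 1/(2*(-3)/(-3 - 5*4) + 1/274) = 1/(2*(-3)/(-3 - 20) + 1/274) = 1/(2*(-3)/(-23) + 1/274) = 1/(2*(-3)*(-1/23) + 1/274) = 1/(6/23 + 1/274) = 1/(1667/6302) = 6302/1667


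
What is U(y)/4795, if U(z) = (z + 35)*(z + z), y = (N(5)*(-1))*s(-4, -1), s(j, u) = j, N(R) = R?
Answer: 440/959 ≈ 0.45881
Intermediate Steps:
y = 20 (y = (5*(-1))*(-4) = -5*(-4) = 20)
U(z) = 2*z*(35 + z) (U(z) = (35 + z)*(2*z) = 2*z*(35 + z))
U(y)/4795 = (2*20*(35 + 20))/4795 = (2*20*55)*(1/4795) = 2200*(1/4795) = 440/959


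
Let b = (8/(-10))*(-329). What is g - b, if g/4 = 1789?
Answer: 34464/5 ≈ 6892.8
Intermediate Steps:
g = 7156 (g = 4*1789 = 7156)
b = 1316/5 (b = (8*(-⅒))*(-329) = -⅘*(-329) = 1316/5 ≈ 263.20)
g - b = 7156 - 1*1316/5 = 7156 - 1316/5 = 34464/5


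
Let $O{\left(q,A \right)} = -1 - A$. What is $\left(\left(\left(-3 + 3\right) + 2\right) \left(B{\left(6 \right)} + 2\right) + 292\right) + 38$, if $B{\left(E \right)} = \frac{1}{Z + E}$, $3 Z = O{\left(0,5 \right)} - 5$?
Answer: $\frac{2344}{7} \approx 334.86$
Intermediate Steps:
$Z = - \frac{11}{3}$ ($Z = \frac{\left(-1 - 5\right) - 5}{3} = \frac{-6 - 5}{3} = \frac{1}{3} \left(-11\right) = - \frac{11}{3} \approx -3.6667$)
$B{\left(E \right)} = \frac{1}{- \frac{11}{3} + E}$
$\left(\left(\left(-3 + 3\right) + 2\right) \left(B{\left(6 \right)} + 2\right) + 292\right) + 38 = \left(\left(\left(-3 + 3\right) + 2\right) \left(\frac{3}{-11 + 3 \cdot 6} + 2\right) + 292\right) + 38 = \left(\left(0 + 2\right) \left(\frac{3}{-11 + 18} + 2\right) + 292\right) + 38 = \left(2 \left(\frac{3}{7} + 2\right) + 292\right) + 38 = \left(2 \cdot \frac{17}{7} + 292\right) + 38 = \left(\frac{34}{7} + 292\right) + 38 = \frac{2078}{7} + 38 = \frac{2344}{7}$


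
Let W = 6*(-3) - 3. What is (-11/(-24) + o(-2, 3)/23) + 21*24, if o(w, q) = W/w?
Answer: 278713/552 ≈ 504.92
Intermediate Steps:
W = -21 (W = -18 - 3 = -21)
o(w, q) = -21/w
(-11/(-24) + o(-2, 3)/23) + 21*24 = (-11/(-24) - 21/(-2)/23) + 21*24 = (-11*(-1/24) - 21*(-½)*(1/23)) + 504 = (11/24 + (21/2)*(1/23)) + 504 = (11/24 + 21/46) + 504 = 505/552 + 504 = 278713/552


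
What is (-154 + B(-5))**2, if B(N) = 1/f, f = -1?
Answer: 24025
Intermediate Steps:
B(N) = -1 (B(N) = 1/(-1) = -1)
(-154 + B(-5))**2 = (-154 - 1)**2 = (-155)**2 = 24025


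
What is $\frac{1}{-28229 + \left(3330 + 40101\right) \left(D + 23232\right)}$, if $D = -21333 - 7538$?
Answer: $- \frac{1}{244935638} \approx -4.0827 \cdot 10^{-9}$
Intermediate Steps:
$D = -28871$
$\frac{1}{-28229 + \left(3330 + 40101\right) \left(D + 23232\right)} = \frac{1}{-28229 + \left(3330 + 40101\right) \left(-28871 + 23232\right)} = \frac{1}{-28229 + 43431 \left(-5639\right)} = \frac{1}{-28229 - 244907409} = \frac{1}{-244935638} = - \frac{1}{244935638}$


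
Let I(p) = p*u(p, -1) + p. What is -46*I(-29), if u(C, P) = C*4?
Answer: -153410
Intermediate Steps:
u(C, P) = 4*C
I(p) = p + 4*p² (I(p) = p*(4*p) + p = 4*p² + p = p + 4*p²)
-46*I(-29) = -(-1334)*(1 + 4*(-29)) = -(-1334)*(1 - 116) = -(-1334)*(-115) = -46*3335 = -153410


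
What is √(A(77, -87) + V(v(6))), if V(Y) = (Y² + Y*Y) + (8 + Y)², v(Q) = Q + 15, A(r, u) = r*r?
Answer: 2*√1913 ≈ 87.476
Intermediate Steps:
A(r, u) = r²
v(Q) = 15 + Q
V(Y) = (8 + Y)² + 2*Y² (V(Y) = (Y² + Y²) + (8 + Y)² = 2*Y² + (8 + Y)² = (8 + Y)² + 2*Y²)
√(A(77, -87) + V(v(6))) = √(77² + ((8 + (15 + 6))² + 2*(15 + 6)²)) = √(5929 + ((8 + 21)² + 2*21²)) = √(5929 + (29² + 2*441)) = √(5929 + (841 + 882)) = √(5929 + 1723) = √7652 = 2*√1913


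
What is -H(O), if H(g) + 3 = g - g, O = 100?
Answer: 3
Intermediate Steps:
H(g) = -3 (H(g) = -3 + (g - g) = -3 + 0 = -3)
-H(O) = -1*(-3) = 3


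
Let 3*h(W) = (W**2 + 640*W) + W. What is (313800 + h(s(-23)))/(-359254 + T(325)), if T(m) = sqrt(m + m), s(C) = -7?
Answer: -168303673174/193595153799 - 2342405*sqrt(26)/193595153799 ≈ -0.86942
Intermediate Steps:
T(m) = sqrt(2)*sqrt(m) (T(m) = sqrt(2*m) = sqrt(2)*sqrt(m))
h(W) = W**2/3 + 641*W/3 (h(W) = ((W**2 + 640*W) + W)/3 = (W**2 + 641*W)/3 = W**2/3 + 641*W/3)
(313800 + h(s(-23)))/(-359254 + T(325)) = (313800 + (1/3)*(-7)*(641 - 7))/(-359254 + sqrt(2)*sqrt(325)) = (313800 + (1/3)*(-7)*634)/(-359254 + sqrt(2)*(5*sqrt(13))) = (313800 - 4438/3)/(-359254 + 5*sqrt(26)) = 936962/(3*(-359254 + 5*sqrt(26)))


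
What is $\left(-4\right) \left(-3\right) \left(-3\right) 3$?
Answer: $-108$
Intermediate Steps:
$\left(-4\right) \left(-3\right) \left(-3\right) 3 = 12 \left(-3\right) 3 = \left(-36\right) 3 = -108$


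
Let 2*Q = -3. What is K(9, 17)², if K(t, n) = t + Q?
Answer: 225/4 ≈ 56.250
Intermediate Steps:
Q = -3/2 (Q = (½)*(-3) = -3/2 ≈ -1.5000)
K(t, n) = -3/2 + t (K(t, n) = t - 3/2 = -3/2 + t)
K(9, 17)² = (-3/2 + 9)² = (15/2)² = 225/4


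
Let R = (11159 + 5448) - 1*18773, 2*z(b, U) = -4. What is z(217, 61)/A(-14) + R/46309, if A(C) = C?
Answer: 31147/324163 ≈ 0.096084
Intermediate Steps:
z(b, U) = -2 (z(b, U) = (½)*(-4) = -2)
R = -2166 (R = 16607 - 18773 = -2166)
z(217, 61)/A(-14) + R/46309 = -2/(-14) - 2166/46309 = -2*(-1/14) - 2166*1/46309 = ⅐ - 2166/46309 = 31147/324163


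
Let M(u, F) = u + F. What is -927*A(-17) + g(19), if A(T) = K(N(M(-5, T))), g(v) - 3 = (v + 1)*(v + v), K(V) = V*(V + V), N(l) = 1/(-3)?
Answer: 557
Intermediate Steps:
M(u, F) = F + u
N(l) = -1/3
K(V) = 2*V**2 (K(V) = V*(2*V) = 2*V**2)
g(v) = 3 + 2*v*(1 + v) (g(v) = 3 + (v + 1)*(v + v) = 3 + (1 + v)*(2*v) = 3 + 2*v*(1 + v))
A(T) = 2/9 (A(T) = 2*(-1/3)**2 = 2*(1/9) = 2/9)
-927*A(-17) + g(19) = -927*2/9 + (3 + 2*19 + 2*19**2) = -206 + (3 + 38 + 2*361) = -206 + (3 + 38 + 722) = -206 + 763 = 557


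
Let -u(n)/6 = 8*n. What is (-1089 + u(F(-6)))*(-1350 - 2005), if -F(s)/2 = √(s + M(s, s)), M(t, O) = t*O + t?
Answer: 3653595 - 644160*√6 ≈ 2.0757e+6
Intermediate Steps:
M(t, O) = t + O*t (M(t, O) = O*t + t = t + O*t)
F(s) = -2*√(s + s*(1 + s))
u(n) = -48*n
(-1089 + u(F(-6)))*(-1350 - 2005) = (-1089 - (-96)*√(-6*(2 - 6)))*(-1350 - 2005) = (-1089 - (-96)*√(-6*(-4)))*(-3355) = (-1089 - (-96)*√24)*(-3355) = (-1089 - (-96)*2*√6)*(-3355) = (-1089 - (-192)*√6)*(-3355) = (-1089 + 192*√6)*(-3355) = 3653595 - 644160*√6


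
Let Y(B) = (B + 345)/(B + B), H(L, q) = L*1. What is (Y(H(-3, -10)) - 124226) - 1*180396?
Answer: -304679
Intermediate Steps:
H(L, q) = L
Y(B) = (345 + B)/(2*B) (Y(B) = (345 + B)/((2*B)) = (345 + B)*(1/(2*B)) = (345 + B)/(2*B))
(Y(H(-3, -10)) - 124226) - 1*180396 = ((½)*(345 - 3)/(-3) - 124226) - 1*180396 = ((½)*(-⅓)*342 - 124226) - 180396 = (-57 - 124226) - 180396 = -124283 - 180396 = -304679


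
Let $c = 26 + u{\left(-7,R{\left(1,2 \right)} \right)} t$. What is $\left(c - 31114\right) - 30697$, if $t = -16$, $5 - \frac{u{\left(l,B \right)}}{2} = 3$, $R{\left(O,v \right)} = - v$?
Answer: $-61849$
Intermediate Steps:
$u{\left(l,B \right)} = 4$ ($u{\left(l,B \right)} = 10 - 6 = 4$)
$c = -38$ ($c = 26 + 4 \left(-16\right) = 26 - 64 = -38$)
$\left(c - 31114\right) - 30697 = \left(-38 - 31114\right) - 30697 = -31152 - 30697 = -61849$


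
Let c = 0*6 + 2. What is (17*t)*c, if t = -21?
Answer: -714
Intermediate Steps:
c = 2 (c = 0 + 2 = 2)
(17*t)*c = (17*(-21))*2 = -357*2 = -714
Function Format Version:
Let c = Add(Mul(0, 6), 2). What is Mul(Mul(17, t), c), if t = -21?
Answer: -714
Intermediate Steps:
c = 2 (c = Add(0, 2) = 2)
Mul(Mul(17, t), c) = Mul(Mul(17, -21), 2) = Mul(-357, 2) = -714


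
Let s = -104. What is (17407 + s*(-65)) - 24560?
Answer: -393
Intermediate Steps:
(17407 + s*(-65)) - 24560 = (17407 - 104*(-65)) - 24560 = (17407 + 6760) - 24560 = 24167 - 24560 = -393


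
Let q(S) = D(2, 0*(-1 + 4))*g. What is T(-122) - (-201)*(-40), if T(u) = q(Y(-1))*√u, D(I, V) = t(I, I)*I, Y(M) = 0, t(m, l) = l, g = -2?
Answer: -8040 - 8*I*√122 ≈ -8040.0 - 88.363*I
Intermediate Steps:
D(I, V) = I² (D(I, V) = I*I = I²)
q(S) = -8 (q(S) = 2²*(-2) = 4*(-2) = -8)
T(u) = -8*√u
T(-122) - (-201)*(-40) = -8*I*√122 - (-201)*(-40) = -8*I*√122 - 1*8040 = -8*I*√122 - 8040 = -8040 - 8*I*√122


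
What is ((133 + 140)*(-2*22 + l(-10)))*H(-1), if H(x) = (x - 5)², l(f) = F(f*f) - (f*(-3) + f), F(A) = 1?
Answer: -619164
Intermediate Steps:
l(f) = 1 + 2*f (l(f) = 1 - (f*(-3) + f) = 1 - (-3*f + f) = 1 - (-2)*f = 1 + 2*f)
H(x) = (-5 + x)²
((133 + 140)*(-2*22 + l(-10)))*H(-1) = ((133 + 140)*(-2*22 + (1 + 2*(-10))))*(-5 - 1)² = (273*(-44 + (1 - 20)))*(-6)² = (273*(-44 - 19))*36 = (273*(-63))*36 = -17199*36 = -619164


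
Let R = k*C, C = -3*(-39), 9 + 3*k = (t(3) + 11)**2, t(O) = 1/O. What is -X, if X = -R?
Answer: 13975/3 ≈ 4658.3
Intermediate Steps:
k = 1075/27 (k = -3 + (1/3 + 11)**2/3 = -3 + (34/3)**2/3 = -3 + (1/3)*(1156/9) = -3 + 1156/27 = 1075/27 ≈ 39.815)
C = 117
R = 13975/3 (R = (1075/27)*117 = 13975/3 ≈ 4658.3)
X = -13975/3 (X = -1*13975/3 = -13975/3 ≈ -4658.3)
-X = -1*(-13975/3) = 13975/3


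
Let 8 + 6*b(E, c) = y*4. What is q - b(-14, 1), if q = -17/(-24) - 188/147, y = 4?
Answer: -2239/1176 ≈ -1.9039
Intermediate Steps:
b(E, c) = 4/3 (b(E, c) = -4/3 + (4*4)/6 = -4/3 + (⅙)*16 = -4/3 + 8/3 = 4/3)
q = -671/1176 (q = -17*(-1/24) - 188*1/147 = 17/24 - 188/147 = -671/1176 ≈ -0.57058)
q - b(-14, 1) = -671/1176 - 1*4/3 = -671/1176 - 4/3 = -2239/1176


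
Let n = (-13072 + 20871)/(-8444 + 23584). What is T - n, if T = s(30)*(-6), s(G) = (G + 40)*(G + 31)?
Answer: -387894599/15140 ≈ -25621.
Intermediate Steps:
s(G) = (31 + G)*(40 + G) (s(G) = (40 + G)*(31 + G) = (31 + G)*(40 + G))
n = 7799/15140 ≈ 0.51513
T = -25620 (T = (1240 + 30² + 71*30)*(-6) = (1240 + 900 + 2130)*(-6) = 4270*(-6) = -25620)
T - n = -25620 - 1*7799/15140 = -25620 - 7799/15140 = -387894599/15140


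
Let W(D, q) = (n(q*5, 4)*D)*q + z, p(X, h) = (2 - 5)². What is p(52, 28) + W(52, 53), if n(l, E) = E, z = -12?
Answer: 11021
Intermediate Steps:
p(X, h) = 9 (p(X, h) = (-3)² = 9)
W(D, q) = -12 + 4*D*q (W(D, q) = (4*D)*q - 12 = 4*D*q - 12 = -12 + 4*D*q)
p(52, 28) + W(52, 53) = 9 + (-12 + 4*52*53) = 9 + (-12 + 11024) = 9 + 11012 = 11021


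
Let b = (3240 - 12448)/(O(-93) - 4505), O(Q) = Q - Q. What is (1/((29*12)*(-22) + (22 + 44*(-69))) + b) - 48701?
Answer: -468175693699/9613670 ≈ -48699.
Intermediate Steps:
O(Q) = 0
b = 9208/4505 (b = (3240 - 12448)/(0 - 4505) = -9208/(-4505) = -9208*(-1/4505) = 9208/4505 ≈ 2.0440)
(1/((29*12)*(-22) + (22 + 44*(-69))) + b) - 48701 = (1/((29*12)*(-22) + (22 + 44*(-69))) + 9208/4505) - 48701 = (1/(348*(-22) + (22 - 3036)) + 9208/4505) - 48701 = (1/(-7656 - 3014) + 9208/4505) - 48701 = (1/(-10670) + 9208/4505) - 48701 = (-1/10670 + 9208/4505) - 48701 = 19648971/9613670 - 48701 = -468175693699/9613670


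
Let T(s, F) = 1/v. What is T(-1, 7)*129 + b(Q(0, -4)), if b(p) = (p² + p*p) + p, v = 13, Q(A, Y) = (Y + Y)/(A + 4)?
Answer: 207/13 ≈ 15.923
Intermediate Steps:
Q(A, Y) = 2*Y/(4 + A) (Q(A, Y) = (2*Y)/(4 + A) = 2*Y/(4 + A))
T(s, F) = 1/13
b(p) = p + 2*p² (b(p) = (p² + p²) + p = 2*p² + p = p + 2*p²)
T(-1, 7)*129 + b(Q(0, -4)) = (1/13)*129 + (2*(-4)/(4 + 0))*(1 + 2*(2*(-4)/(4 + 0))) = 129/13 + (2*(-4)/4)*(1 + 2*(2*(-4)/4)) = 129/13 + (2*(-4)*(¼))*(1 + 2*(2*(-4)*(¼))) = 129/13 - 2*(1 + 2*(-2)) = 129/13 - 2*(1 - 4) = 129/13 - 2*(-3) = 129/13 + 6 = 207/13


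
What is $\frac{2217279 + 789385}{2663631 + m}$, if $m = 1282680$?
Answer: $\frac{3006664}{3946311} \approx 0.76189$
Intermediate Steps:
$\frac{2217279 + 789385}{2663631 + m} = \frac{2217279 + 789385}{2663631 + 1282680} = \frac{3006664}{3946311}$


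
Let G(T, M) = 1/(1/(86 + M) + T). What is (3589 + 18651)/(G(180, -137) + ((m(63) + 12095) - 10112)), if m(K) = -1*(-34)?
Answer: 102070480/9257047 ≈ 11.026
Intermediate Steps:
m(K) = 34
G(T, M) = 1/(T + 1/(86 + M))
(3589 + 18651)/(G(180, -137) + ((m(63) + 12095) - 10112)) = (3589 + 18651)/((86 - 137)/(1 + 86*180 - 137*180) + ((34 + 12095) - 10112)) = 22240/(-51/(1 + 15480 - 24660) + (12129 - 10112)) = 22240/(-51/(-9179) + 2017) = 22240/(-1/9179*(-51) + 2017) = 22240/(51/9179 + 2017) = 22240/(18514094/9179) = 22240*(9179/18514094) = 102070480/9257047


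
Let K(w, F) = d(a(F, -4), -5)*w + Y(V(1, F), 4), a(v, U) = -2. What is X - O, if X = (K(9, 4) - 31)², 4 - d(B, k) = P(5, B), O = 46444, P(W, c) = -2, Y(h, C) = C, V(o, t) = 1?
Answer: -45715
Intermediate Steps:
d(B, k) = 6 (d(B, k) = 4 - 1*(-2) = 4 + 2 = 6)
K(w, F) = 4 + 6*w (K(w, F) = 6*w + 4 = 4 + 6*w)
X = 729 (X = ((4 + 6*9) - 31)² = ((4 + 54) - 31)² = (58 - 31)² = 27² = 729)
X - O = 729 - 1*46444 = 729 - 46444 = -45715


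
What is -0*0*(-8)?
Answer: 0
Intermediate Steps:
-0*0*(-8) = -2*0*(-8) = 0*(-8) = 0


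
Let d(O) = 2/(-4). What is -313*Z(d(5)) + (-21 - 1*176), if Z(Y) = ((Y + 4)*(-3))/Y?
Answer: -6770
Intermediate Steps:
d(O) = -½ (d(O) = 2*(-¼) = -½)
Z(Y) = (-12 - 3*Y)/Y (Z(Y) = ((4 + Y)*(-3))/Y = (-12 - 3*Y)/Y)
-313*Z(d(5)) + (-21 - 1*176) = -313*(-3 - 12/(-½)) + (-21 - 1*176) = -313*(-3 - 12*(-2)) + (-21 - 176) = -313*(-3 + 24) - 197 = -313*21 - 197 = -6573 - 197 = -6770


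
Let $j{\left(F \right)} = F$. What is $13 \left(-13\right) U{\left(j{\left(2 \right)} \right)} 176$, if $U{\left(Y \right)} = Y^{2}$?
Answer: $-118976$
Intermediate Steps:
$13 \left(-13\right) U{\left(j{\left(2 \right)} \right)} 176 = 13 \left(-13\right) 2^{2} \cdot 176 = \left(-169\right) 4 \cdot 176 = \left(-676\right) 176 = -118976$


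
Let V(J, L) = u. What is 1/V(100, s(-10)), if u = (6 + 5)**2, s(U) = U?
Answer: 1/121 ≈ 0.0082645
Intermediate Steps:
u = 121 (u = 11**2 = 121)
V(J, L) = 121
1/V(100, s(-10)) = 1/121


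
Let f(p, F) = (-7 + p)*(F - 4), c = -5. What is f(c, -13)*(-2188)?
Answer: -446352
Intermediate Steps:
f(p, F) = (-7 + p)*(-4 + F)
f(c, -13)*(-2188) = (28 - 7*(-13) - 4*(-5) - 13*(-5))*(-2188) = (28 + 91 + 20 + 65)*(-2188) = 204*(-2188) = -446352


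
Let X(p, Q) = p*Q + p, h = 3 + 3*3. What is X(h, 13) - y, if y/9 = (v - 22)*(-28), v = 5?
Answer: -4116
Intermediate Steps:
h = 12 (h = 3 + 9 = 12)
X(p, Q) = p + Q*p (X(p, Q) = Q*p + p = p + Q*p)
y = 4284 (y = 9*((5 - 22)*(-28)) = 9*(-17*(-28)) = 9*476 = 4284)
X(h, 13) - y = 12*(1 + 13) - 1*4284 = 12*14 - 4284 = 168 - 4284 = -4116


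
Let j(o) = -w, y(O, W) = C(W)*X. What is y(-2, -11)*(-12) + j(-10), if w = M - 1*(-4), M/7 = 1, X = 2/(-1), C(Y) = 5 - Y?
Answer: 373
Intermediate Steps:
X = -2 (X = 2*(-1) = -2)
M = 7 (M = 7*1 = 7)
y(O, W) = -10 + 2*W (y(O, W) = (5 - W)*(-2) = -10 + 2*W)
w = 11 (w = 7 - 1*(-4) = 7 + 4 = 11)
j(o) = -11 (j(o) = -1*11 = -11)
y(-2, -11)*(-12) + j(-10) = (-10 + 2*(-11))*(-12) - 11 = (-10 - 22)*(-12) - 11 = -32*(-12) - 11 = 384 - 11 = 373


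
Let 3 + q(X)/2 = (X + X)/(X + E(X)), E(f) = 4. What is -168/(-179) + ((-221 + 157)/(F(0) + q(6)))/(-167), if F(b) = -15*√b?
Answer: 223864/269037 ≈ 0.83209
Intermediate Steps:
q(X) = -6 + 4*X/(4 + X) (q(X) = -6 + 2*((X + X)/(X + 4)) = -6 + 2*((2*X)/(4 + X)) = -6 + 2*(2*X/(4 + X)) = -6 + 4*X/(4 + X))
-168/(-179) + ((-221 + 157)/(F(0) + q(6)))/(-167) = -168/(-179) + ((-221 + 157)/(-15*√0 + 2*(-12 - 1*6)/(4 + 6)))/(-167) = -168*(-1/179) - 64/(-15*0 + 2*(-12 - 6)/10)*(-1/167) = 168/179 - 64/(0 + 2*(⅒)*(-18))*(-1/167) = 168/179 - 64/(0 - 18/5)*(-1/167) = 168/179 - 64/(-18/5)*(-1/167) = 168/179 - 64*(-5/18)*(-1/167) = 168/179 + (160/9)*(-1/167) = 168/179 - 160/1503 = 223864/269037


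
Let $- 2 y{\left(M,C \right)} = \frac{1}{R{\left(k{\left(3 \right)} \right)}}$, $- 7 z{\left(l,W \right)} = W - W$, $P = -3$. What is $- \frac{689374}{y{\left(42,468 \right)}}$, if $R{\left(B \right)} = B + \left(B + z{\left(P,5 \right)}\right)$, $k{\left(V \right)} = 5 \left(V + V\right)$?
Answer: $82724880$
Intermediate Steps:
$k{\left(V \right)} = 10 V$ ($k{\left(V \right)} = 5 \cdot 2 V = 10 V$)
$z{\left(l,W \right)} = 0$ ($z{\left(l,W \right)} = - \frac{W - W}{7} = \left(- \frac{1}{7}\right) 0 = 0$)
$R{\left(B \right)} = 2 B$ ($R{\left(B \right)} = B + \left(B + 0\right) = B + B = 2 B$)
$y{\left(M,C \right)} = - \frac{1}{120}$ ($y{\left(M,C \right)} = - \frac{1}{2 \cdot 2 \cdot 10 \cdot 3} = - \frac{1}{2 \cdot 2 \cdot 30} = - \frac{1}{2 \cdot 60} = \left(- \frac{1}{2}\right) \frac{1}{60} = - \frac{1}{120}$)
$- \frac{689374}{y{\left(42,468 \right)}} = - \frac{689374}{- \frac{1}{120}} = \left(-689374\right) \left(-120\right) = 82724880$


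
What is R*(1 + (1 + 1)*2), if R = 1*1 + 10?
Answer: 55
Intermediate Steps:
R = 11 (R = 1 + 10 = 11)
R*(1 + (1 + 1)*2) = 11*(1 + (1 + 1)*2) = 11*(1 + 2*2) = 11*(1 + 4) = 11*5 = 55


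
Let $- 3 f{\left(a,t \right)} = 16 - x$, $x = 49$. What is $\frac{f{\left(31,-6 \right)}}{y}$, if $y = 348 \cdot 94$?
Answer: $\frac{11}{32712} \approx 0.00033627$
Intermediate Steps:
$f{\left(a,t \right)} = 11$ ($f{\left(a,t \right)} = - \frac{16 - 49}{3} = \left(- \frac{1}{3}\right) \left(-33\right) = 11$)
$y = 32712$
$\frac{f{\left(31,-6 \right)}}{y} = \frac{11}{32712}$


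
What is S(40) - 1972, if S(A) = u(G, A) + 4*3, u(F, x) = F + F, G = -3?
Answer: -1966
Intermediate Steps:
u(F, x) = 2*F
S(A) = 6 (S(A) = 2*(-3) + 4*3 = -6 + 12 = 6)
S(40) - 1972 = 6 - 1972 = -1966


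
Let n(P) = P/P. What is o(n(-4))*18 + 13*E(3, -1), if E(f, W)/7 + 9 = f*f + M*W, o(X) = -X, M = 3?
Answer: -291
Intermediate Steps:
n(P) = 1
E(f, W) = -63 + 7*f² + 21*W (E(f, W) = -63 + 7*(f*f + 3*W) = -63 + 7*(f² + 3*W) = -63 + (7*f² + 21*W) = -63 + 7*f² + 21*W)
o(n(-4))*18 + 13*E(3, -1) = -1*1*18 + 13*(-63 + 7*3² + 21*(-1)) = -1*18 + 13*(-63 + 7*9 - 21) = -18 + 13*(-63 + 63 - 21) = -18 + 13*(-21) = -18 - 273 = -291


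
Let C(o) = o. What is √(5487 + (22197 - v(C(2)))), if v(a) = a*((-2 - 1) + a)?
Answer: √27686 ≈ 166.39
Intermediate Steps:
v(a) = a*(-3 + a)
√(5487 + (22197 - v(C(2)))) = √(5487 + (22197 - 2*(-3 + 2))) = √(5487 + (22197 - 2*(-1))) = √(5487 + (22197 - 1*(-2))) = √(5487 + (22197 + 2)) = √(5487 + 22199) = √27686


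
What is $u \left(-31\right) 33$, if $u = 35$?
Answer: $-35805$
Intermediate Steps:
$u \left(-31\right) 33 = 35 \left(-31\right) 33 = \left(-1085\right) 33 = -35805$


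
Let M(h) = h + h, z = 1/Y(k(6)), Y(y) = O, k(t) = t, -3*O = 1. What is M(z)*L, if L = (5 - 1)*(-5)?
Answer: 120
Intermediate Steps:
O = -⅓ (O = -⅓*1 = -⅓ ≈ -0.33333)
Y(y) = -⅓
z = -3 (z = 1/(-⅓) = -3)
L = -20 (L = 4*(-5) = -20)
M(h) = 2*h
M(z)*L = (2*(-3))*(-20) = -6*(-20) = 120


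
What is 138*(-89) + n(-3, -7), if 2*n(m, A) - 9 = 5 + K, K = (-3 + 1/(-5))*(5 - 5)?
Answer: -12275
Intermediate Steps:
K = 0 (K = (-3 - ⅕)*0 = -16/5*0 = 0)
n(m, A) = 7 (n(m, A) = 9/2 + (5 + 0)/2 = 9/2 + (½)*5 = 9/2 + 5/2 = 7)
138*(-89) + n(-3, -7) = 138*(-89) + 7 = -12282 + 7 = -12275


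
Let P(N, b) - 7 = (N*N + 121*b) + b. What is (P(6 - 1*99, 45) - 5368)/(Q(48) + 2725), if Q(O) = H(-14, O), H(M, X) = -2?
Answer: 1254/389 ≈ 3.2237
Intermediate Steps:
Q(O) = -2
P(N, b) = 7 + N² + 122*b (P(N, b) = 7 + ((N*N + 121*b) + b) = 7 + ((N² + 121*b) + b) = 7 + (N² + 122*b) = 7 + N² + 122*b)
(P(6 - 1*99, 45) - 5368)/(Q(48) + 2725) = ((7 + (6 - 1*99)² + 122*45) - 5368)/(-2 + 2725) = ((7 + (6 - 99)² + 5490) - 5368)/2723 = ((7 + (-93)² + 5490) - 5368)*(1/2723) = ((7 + 8649 + 5490) - 5368)*(1/2723) = (14146 - 5368)*(1/2723) = 8778*(1/2723) = 1254/389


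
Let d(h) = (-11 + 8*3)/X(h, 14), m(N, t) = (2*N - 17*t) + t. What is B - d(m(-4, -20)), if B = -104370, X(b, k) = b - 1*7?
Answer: -31832863/305 ≈ -1.0437e+5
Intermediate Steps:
m(N, t) = -16*t + 2*N (m(N, t) = (-17*t + 2*N) + t = -16*t + 2*N)
X(b, k) = -7 + b (X(b, k) = b - 7 = -7 + b)
d(h) = 13/(-7 + h) (d(h) = (-11 + 8*3)/(-7 + h) = (-11 + 24)/(-7 + h) = 13/(-7 + h))
B - d(m(-4, -20)) = -104370 - 13/(-7 + (-16*(-20) + 2*(-4))) = -104370 - 13/(-7 + (320 - 8)) = -104370 - 13/(-7 + 312) = -104370 - 13/305 = -31832863/305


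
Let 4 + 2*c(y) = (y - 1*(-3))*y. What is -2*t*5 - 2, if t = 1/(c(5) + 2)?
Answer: -5/2 ≈ -2.5000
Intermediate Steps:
c(y) = -2 + y*(3 + y)/2 (c(y) = -2 + ((y - 1*(-3))*y)/2 = -2 + ((y + 3)*y)/2 = -2 + ((3 + y)*y)/2 = -2 + (y*(3 + y))/2 = -2 + y*(3 + y)/2)
t = 1/20 (t = 1/((-2 + (½)*5² + (3/2)*5) + 2) = 1/((-2 + (½)*25 + 15/2) + 2) = 1/((-2 + 25/2 + 15/2) + 2) = 1/(18 + 2) = 1/20 ≈ 0.050000)
-2*t*5 - 2 = -2*1/20*5 - 2 = -⅒*5 - 2 = -½ - 2 = -5/2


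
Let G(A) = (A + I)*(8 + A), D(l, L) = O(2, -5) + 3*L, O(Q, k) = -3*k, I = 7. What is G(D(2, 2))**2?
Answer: 659344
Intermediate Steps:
D(l, L) = 15 + 3*L (D(l, L) = -3*(-5) + 3*L = 15 + 3*L)
G(A) = (7 + A)*(8 + A) (G(A) = (A + 7)*(8 + A) = (7 + A)*(8 + A))
G(D(2, 2))**2 = (56 + (15 + 3*2)**2 + 15*(15 + 3*2))**2 = (56 + (15 + 6)**2 + 15*(15 + 6))**2 = (56 + 21**2 + 15*21)**2 = (56 + 441 + 315)**2 = 812**2 = 659344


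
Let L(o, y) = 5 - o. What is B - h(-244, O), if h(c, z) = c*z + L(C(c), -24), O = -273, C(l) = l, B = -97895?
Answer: -164756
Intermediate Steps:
h(c, z) = 5 - c + c*z (h(c, z) = c*z + (5 - c) = 5 - c + c*z)
B - h(-244, O) = -97895 - (5 - 1*(-244) - 244*(-273)) = -97895 - (5 + 244 + 66612) = -97895 - 1*66861 = -97895 - 66861 = -164756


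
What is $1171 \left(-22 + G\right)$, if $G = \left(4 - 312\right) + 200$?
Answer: $-152230$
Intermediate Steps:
$G = -108$ ($G = -308 + 200 = -108$)
$1171 \left(-22 + G\right) = 1171 \left(-22 - 108\right) = 1171 \left(-130\right) = -152230$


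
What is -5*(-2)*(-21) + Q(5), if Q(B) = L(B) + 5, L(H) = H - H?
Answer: -205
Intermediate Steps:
L(H) = 0
Q(B) = 5 (Q(B) = 0 + 5 = 5)
-5*(-2)*(-21) + Q(5) = -5*(-2)*(-21) + 5 = 10*(-21) + 5 = -210 + 5 = -205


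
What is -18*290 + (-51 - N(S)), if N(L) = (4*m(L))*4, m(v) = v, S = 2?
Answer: -5303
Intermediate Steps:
N(L) = 16*L (N(L) = (4*L)*4 = 16*L)
-18*290 + (-51 - N(S)) = -18*290 + (-51 - 16*2) = -5220 + (-51 - 1*32) = -5220 + (-51 - 32) = -5220 - 83 = -5303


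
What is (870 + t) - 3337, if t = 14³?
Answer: 277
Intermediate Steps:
t = 2744
(870 + t) - 3337 = (870 + 2744) - 3337 = 3614 - 3337 = 277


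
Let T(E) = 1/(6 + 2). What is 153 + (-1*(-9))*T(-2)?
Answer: 1233/8 ≈ 154.13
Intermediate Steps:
T(E) = 1/8
153 + (-1*(-9))*T(-2) = 153 - 1*(-9)*(1/8) = 153 + 9*(1/8) = 153 + 9/8 = 1233/8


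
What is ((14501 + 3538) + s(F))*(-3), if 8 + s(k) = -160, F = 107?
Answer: -53613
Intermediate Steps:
s(k) = -168 (s(k) = -8 - 160 = -168)
((14501 + 3538) + s(F))*(-3) = ((14501 + 3538) - 168)*(-3) = (18039 - 168)*(-3) = 17871*(-3) = -53613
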